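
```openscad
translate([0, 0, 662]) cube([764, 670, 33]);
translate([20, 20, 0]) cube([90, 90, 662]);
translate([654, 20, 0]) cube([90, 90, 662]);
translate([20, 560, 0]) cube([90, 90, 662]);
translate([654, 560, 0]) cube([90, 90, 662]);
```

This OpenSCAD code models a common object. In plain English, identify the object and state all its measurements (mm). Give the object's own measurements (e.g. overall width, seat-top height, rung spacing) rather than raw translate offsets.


A rectangular dining table. The top is 764×670×33 mm with its upper surface at z = 695 mm. It stands on four 90×90 mm square legs, each inset 20 mm from the nearest pair of top edges, running from the floor to the underside of the top.


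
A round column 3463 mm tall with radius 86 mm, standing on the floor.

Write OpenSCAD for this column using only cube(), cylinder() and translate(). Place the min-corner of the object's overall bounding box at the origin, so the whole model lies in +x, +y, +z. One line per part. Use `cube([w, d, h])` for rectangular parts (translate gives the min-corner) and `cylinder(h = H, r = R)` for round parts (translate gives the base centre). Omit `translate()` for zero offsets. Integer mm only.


translate([86, 86, 0]) cylinder(h = 3463, r = 86);


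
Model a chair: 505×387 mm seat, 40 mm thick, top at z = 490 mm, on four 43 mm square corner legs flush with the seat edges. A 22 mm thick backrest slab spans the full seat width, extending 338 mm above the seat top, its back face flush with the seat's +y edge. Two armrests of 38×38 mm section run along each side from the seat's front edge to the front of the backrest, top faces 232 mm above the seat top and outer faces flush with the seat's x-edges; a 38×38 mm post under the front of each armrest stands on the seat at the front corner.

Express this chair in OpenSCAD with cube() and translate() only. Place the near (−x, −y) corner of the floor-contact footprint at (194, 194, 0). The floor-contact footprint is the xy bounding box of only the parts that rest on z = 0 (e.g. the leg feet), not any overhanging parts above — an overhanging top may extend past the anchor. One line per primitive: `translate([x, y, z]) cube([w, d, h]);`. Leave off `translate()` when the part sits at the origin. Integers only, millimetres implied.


// leg_h = 490 - 40 = 450
// arm post h = 232 - 38 = 194
translate([194, 194, 450]) cube([505, 387, 40]);
translate([194, 194, 0]) cube([43, 43, 450]);
translate([656, 194, 0]) cube([43, 43, 450]);
translate([194, 538, 0]) cube([43, 43, 450]);
translate([656, 538, 0]) cube([43, 43, 450]);
translate([194, 559, 490]) cube([505, 22, 338]);
translate([194, 194, 684]) cube([38, 365, 38]);
translate([661, 194, 684]) cube([38, 365, 38]);
translate([194, 194, 490]) cube([38, 38, 194]);
translate([661, 194, 490]) cube([38, 38, 194]);


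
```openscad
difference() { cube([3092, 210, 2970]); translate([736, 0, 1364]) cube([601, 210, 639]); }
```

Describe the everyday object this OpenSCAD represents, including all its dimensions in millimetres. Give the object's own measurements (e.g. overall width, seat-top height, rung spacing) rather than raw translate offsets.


A wall 3092 mm long (x), 210 mm thick (y), 2970 mm tall, with a rectangular window opening cut through it. The opening is 601 mm wide and 639 mm tall; its sill is at z = 1364 mm and its near (−x) edge is 736 mm from the wall's −x end. The opening passes through the full wall thickness.


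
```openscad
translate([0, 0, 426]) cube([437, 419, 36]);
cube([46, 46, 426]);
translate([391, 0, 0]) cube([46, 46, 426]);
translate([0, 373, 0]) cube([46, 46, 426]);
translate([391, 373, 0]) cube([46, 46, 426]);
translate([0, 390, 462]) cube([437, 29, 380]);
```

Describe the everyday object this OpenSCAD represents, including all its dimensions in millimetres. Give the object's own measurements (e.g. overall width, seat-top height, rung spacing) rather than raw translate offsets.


A chair. The seat is a 437×419×36 mm slab with its top at z = 462 mm, on four 46×46 mm corner legs (flush with the seat edges, standing on z = 0). A flat backrest 29 mm thick, 380 mm tall, spans the full seat width and rises from the seat top along its +y edge, rear face flush with the rear of the seat.


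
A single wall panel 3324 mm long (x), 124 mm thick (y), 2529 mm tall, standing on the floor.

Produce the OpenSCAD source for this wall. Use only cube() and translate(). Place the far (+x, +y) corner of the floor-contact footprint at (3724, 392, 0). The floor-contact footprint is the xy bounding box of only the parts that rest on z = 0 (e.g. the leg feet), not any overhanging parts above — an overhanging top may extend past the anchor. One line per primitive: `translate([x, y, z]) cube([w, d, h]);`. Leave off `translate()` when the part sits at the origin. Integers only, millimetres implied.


translate([400, 268, 0]) cube([3324, 124, 2529]);


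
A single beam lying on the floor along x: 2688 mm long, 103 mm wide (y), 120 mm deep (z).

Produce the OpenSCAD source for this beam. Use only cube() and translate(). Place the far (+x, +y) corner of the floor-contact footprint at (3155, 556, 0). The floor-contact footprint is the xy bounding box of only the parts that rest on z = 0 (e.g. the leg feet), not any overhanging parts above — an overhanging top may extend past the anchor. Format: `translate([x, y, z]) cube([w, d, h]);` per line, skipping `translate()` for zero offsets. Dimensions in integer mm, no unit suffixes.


translate([467, 453, 0]) cube([2688, 103, 120]);


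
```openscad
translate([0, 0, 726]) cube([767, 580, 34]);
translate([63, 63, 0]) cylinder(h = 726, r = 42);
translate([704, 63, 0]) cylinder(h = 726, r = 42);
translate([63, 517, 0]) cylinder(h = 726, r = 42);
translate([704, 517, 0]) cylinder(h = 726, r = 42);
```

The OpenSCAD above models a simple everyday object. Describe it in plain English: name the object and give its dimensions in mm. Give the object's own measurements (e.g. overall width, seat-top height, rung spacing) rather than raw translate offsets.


A rectangular dining table. The top is 767×580×34 mm with its upper surface at z = 760 mm. It stands on four round legs of 84 mm diameter, each leg's bounding box inset 21 mm from the nearest pair of top edges, running from the floor to the underside of the top.


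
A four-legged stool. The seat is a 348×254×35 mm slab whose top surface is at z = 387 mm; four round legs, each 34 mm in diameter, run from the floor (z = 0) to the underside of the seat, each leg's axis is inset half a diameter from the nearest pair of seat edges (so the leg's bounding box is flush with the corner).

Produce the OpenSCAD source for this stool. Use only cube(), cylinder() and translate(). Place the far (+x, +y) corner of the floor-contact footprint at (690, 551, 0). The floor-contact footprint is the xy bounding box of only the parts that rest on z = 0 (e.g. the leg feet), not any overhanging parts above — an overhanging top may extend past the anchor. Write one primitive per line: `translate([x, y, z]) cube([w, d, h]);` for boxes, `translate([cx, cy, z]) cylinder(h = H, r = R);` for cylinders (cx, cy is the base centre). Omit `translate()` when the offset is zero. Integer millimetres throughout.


// leg_h = 387 - 35 = 352
translate([342, 297, 352]) cube([348, 254, 35]);
translate([359, 314, 0]) cylinder(h = 352, r = 17);
translate([673, 314, 0]) cylinder(h = 352, r = 17);
translate([359, 534, 0]) cylinder(h = 352, r = 17);
translate([673, 534, 0]) cylinder(h = 352, r = 17);


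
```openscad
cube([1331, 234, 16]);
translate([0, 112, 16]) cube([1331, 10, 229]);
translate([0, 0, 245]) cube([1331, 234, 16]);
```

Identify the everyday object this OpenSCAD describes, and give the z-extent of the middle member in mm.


An I-beam. The web height is 229 mm.

Two wide flanges with a thin centred web — an I-beam. Overall 261 mm minus two 16 mm flanges gives a web of 261 − 2·16 = 229 mm.


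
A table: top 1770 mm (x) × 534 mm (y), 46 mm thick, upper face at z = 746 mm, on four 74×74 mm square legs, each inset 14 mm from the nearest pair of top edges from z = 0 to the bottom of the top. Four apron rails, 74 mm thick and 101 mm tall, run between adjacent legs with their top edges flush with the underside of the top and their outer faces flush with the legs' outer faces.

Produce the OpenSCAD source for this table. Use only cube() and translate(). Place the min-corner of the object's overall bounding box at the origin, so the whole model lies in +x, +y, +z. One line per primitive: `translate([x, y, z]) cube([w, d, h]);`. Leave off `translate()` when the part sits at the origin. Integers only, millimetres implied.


translate([0, 0, 700]) cube([1770, 534, 46]);
translate([14, 14, 0]) cube([74, 74, 700]);
translate([1682, 14, 0]) cube([74, 74, 700]);
translate([14, 446, 0]) cube([74, 74, 700]);
translate([1682, 446, 0]) cube([74, 74, 700]);
translate([88, 14, 599]) cube([1594, 74, 101]);
translate([88, 446, 599]) cube([1594, 74, 101]);
translate([14, 88, 599]) cube([74, 358, 101]);
translate([1682, 88, 599]) cube([74, 358, 101]);


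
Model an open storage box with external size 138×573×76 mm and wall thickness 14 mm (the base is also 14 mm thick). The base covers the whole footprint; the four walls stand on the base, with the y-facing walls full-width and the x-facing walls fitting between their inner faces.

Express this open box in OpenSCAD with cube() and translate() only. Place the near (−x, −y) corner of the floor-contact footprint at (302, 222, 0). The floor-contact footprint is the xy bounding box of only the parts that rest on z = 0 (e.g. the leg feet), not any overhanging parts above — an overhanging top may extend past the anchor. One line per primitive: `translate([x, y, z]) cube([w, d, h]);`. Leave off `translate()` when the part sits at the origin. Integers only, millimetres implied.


translate([302, 222, 0]) cube([138, 573, 14]);
translate([302, 222, 14]) cube([138, 14, 62]);
translate([302, 781, 14]) cube([138, 14, 62]);
translate([302, 236, 14]) cube([14, 545, 62]);
translate([426, 236, 14]) cube([14, 545, 62]);


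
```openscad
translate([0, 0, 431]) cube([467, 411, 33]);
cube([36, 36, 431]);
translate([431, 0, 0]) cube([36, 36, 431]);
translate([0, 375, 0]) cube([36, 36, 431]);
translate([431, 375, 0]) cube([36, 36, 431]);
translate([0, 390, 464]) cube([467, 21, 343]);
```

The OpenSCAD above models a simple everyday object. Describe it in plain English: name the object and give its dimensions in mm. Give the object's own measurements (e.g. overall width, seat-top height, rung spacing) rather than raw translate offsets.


A chair. The seat is a 467×411×33 mm slab with its top at z = 464 mm, on four 36×36 mm corner legs (flush with the seat edges, standing on z = 0). A flat backrest 21 mm thick, 343 mm tall, spans the full seat width and rises from the seat top along its +y edge, rear face flush with the rear of the seat.


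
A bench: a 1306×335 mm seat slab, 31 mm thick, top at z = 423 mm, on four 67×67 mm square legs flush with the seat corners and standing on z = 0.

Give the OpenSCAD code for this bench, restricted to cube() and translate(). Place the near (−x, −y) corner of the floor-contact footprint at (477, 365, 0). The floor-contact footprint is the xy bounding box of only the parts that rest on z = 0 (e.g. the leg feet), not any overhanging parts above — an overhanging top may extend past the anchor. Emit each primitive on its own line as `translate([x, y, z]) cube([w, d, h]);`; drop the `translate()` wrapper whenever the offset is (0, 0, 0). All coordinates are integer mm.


translate([477, 365, 392]) cube([1306, 335, 31]);
translate([477, 365, 0]) cube([67, 67, 392]);
translate([477, 633, 0]) cube([67, 67, 392]);
translate([1716, 365, 0]) cube([67, 67, 392]);
translate([1716, 633, 0]) cube([67, 67, 392]);


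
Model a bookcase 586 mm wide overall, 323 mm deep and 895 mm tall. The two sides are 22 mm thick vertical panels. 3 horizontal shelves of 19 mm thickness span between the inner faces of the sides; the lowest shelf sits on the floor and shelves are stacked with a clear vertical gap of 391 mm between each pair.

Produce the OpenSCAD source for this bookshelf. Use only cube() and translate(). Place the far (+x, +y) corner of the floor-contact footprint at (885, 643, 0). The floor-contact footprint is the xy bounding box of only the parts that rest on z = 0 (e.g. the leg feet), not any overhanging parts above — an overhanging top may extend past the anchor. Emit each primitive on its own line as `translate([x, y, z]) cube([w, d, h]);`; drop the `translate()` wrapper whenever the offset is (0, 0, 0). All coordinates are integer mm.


translate([299, 320, 0]) cube([22, 323, 895]);
translate([863, 320, 0]) cube([22, 323, 895]);
translate([321, 320, 0]) cube([542, 323, 19]);
translate([321, 320, 410]) cube([542, 323, 19]);
translate([321, 320, 820]) cube([542, 323, 19]);


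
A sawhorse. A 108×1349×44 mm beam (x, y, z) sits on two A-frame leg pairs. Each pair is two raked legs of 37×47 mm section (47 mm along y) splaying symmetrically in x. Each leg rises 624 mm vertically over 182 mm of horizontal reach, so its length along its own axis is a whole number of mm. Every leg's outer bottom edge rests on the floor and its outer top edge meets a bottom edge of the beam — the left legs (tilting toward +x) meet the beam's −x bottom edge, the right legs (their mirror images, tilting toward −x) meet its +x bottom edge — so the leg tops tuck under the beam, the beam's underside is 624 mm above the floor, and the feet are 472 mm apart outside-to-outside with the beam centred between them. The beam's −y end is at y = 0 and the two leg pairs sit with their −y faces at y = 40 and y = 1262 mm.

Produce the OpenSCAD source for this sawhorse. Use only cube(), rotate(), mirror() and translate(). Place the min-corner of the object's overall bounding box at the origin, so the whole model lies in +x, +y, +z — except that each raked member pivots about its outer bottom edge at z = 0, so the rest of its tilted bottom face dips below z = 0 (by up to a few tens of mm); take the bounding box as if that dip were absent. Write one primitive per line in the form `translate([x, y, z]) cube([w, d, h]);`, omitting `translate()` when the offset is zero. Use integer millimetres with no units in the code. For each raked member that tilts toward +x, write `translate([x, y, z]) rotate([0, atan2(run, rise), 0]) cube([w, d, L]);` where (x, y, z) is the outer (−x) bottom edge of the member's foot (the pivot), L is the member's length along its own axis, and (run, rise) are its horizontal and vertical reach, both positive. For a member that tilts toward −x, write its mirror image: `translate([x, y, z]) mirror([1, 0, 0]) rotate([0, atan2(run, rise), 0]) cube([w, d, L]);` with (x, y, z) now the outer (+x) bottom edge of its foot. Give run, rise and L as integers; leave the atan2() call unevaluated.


translate([182, 0, 624]) cube([108, 1349, 44]);
translate([0, 40, 0]) rotate([0, atan2(182, 624), 0]) cube([37, 47, 650]);
translate([472, 40, 0]) mirror([1, 0, 0]) rotate([0, atan2(182, 624), 0]) cube([37, 47, 650]);
translate([0, 1262, 0]) rotate([0, atan2(182, 624), 0]) cube([37, 47, 650]);
translate([472, 1262, 0]) mirror([1, 0, 0]) rotate([0, atan2(182, 624), 0]) cube([37, 47, 650]);


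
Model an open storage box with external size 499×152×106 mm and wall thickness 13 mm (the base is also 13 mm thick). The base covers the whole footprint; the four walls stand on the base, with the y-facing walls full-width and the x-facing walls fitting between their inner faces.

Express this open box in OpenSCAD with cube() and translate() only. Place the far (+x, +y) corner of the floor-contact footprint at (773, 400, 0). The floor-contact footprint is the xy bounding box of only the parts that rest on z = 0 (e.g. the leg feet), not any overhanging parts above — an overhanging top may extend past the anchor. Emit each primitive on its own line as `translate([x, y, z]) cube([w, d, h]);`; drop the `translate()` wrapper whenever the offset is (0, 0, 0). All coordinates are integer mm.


translate([274, 248, 0]) cube([499, 152, 13]);
translate([274, 248, 13]) cube([499, 13, 93]);
translate([274, 387, 13]) cube([499, 13, 93]);
translate([274, 261, 13]) cube([13, 126, 93]);
translate([760, 261, 13]) cube([13, 126, 93]);


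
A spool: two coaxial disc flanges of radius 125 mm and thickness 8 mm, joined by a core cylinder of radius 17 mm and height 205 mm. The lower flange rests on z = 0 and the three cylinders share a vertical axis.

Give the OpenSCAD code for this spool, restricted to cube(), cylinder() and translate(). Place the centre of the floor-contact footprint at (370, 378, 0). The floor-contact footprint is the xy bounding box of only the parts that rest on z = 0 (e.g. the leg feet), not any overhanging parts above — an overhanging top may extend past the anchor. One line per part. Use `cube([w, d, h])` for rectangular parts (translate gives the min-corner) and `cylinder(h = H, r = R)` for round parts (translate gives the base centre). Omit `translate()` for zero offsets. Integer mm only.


translate([370, 378, 0]) cylinder(h = 8, r = 125);
translate([370, 378, 8]) cylinder(h = 205, r = 17);
translate([370, 378, 213]) cylinder(h = 8, r = 125);


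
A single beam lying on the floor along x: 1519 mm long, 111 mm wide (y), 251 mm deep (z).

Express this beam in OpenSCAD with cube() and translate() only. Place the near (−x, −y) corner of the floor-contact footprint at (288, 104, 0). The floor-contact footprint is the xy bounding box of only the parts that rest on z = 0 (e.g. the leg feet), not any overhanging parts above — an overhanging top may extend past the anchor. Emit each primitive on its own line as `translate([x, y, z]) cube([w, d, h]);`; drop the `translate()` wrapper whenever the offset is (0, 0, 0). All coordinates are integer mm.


translate([288, 104, 0]) cube([1519, 111, 251]);


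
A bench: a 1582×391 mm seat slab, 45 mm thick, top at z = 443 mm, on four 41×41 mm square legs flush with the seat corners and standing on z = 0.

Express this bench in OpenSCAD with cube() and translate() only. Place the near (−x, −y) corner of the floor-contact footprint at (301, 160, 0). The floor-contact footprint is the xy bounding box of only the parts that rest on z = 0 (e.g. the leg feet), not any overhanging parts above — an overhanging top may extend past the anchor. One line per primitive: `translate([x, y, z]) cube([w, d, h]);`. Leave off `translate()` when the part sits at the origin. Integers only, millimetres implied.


translate([301, 160, 398]) cube([1582, 391, 45]);
translate([301, 160, 0]) cube([41, 41, 398]);
translate([301, 510, 0]) cube([41, 41, 398]);
translate([1842, 160, 0]) cube([41, 41, 398]);
translate([1842, 510, 0]) cube([41, 41, 398]);


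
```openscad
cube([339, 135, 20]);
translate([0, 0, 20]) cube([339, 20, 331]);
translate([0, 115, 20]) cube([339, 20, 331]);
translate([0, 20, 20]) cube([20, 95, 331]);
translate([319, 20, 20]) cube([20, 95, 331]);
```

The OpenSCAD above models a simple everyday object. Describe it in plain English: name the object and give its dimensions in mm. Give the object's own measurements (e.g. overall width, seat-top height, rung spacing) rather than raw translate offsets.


An open-topped rectangular box: outside dimensions 339×135×351 mm, with a uniform wall and base thickness of 20 mm. The base is a full 339×135 slab on the floor; four walls sit on top of the base. The front and back walls (the −y and +y sides) span the full width; the two side walls fit between them.


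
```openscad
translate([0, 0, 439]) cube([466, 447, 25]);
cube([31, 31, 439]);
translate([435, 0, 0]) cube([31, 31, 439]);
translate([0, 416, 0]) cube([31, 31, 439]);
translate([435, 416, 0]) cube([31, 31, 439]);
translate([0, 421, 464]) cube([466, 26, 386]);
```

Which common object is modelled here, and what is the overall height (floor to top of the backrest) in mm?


A chair. The overall height is 850 mm.

A slab on four corner posts with a tall panel at the back — a chair. The seat slab sits at z = 439 with thickness 25, and the 386 mm backrest starts at the seat top, so the overall height is 439 + 25 + 386 = 850 mm.


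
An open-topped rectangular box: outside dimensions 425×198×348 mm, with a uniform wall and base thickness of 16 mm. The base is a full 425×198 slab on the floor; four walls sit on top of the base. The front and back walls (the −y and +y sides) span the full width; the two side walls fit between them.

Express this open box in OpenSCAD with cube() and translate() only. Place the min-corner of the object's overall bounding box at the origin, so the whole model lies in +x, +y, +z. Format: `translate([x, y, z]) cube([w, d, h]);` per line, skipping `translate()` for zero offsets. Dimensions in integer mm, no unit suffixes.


cube([425, 198, 16]);
translate([0, 0, 16]) cube([425, 16, 332]);
translate([0, 182, 16]) cube([425, 16, 332]);
translate([0, 16, 16]) cube([16, 166, 332]);
translate([409, 16, 16]) cube([16, 166, 332]);


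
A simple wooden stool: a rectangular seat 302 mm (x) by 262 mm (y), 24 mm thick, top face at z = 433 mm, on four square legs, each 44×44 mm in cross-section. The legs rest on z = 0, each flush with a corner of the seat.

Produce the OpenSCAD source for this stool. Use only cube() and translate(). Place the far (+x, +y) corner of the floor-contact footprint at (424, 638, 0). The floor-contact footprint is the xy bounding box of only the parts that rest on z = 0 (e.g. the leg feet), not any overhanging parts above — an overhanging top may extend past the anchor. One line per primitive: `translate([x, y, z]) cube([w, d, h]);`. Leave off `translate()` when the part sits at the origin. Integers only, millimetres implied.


// leg_h = 433 - 24 = 409
translate([122, 376, 409]) cube([302, 262, 24]);
translate([122, 376, 0]) cube([44, 44, 409]);
translate([380, 376, 0]) cube([44, 44, 409]);
translate([122, 594, 0]) cube([44, 44, 409]);
translate([380, 594, 0]) cube([44, 44, 409]);


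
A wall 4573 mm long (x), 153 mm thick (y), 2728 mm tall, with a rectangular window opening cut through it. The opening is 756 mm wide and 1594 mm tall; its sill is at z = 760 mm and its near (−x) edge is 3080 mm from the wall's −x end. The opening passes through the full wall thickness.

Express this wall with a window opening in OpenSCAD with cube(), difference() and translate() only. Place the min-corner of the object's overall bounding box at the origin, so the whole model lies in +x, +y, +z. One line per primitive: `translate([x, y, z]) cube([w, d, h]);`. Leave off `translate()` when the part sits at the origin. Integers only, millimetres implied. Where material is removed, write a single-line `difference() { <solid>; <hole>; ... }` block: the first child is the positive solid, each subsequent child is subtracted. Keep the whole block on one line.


difference() { cube([4573, 153, 2728]); translate([3080, 0, 760]) cube([756, 153, 1594]); }


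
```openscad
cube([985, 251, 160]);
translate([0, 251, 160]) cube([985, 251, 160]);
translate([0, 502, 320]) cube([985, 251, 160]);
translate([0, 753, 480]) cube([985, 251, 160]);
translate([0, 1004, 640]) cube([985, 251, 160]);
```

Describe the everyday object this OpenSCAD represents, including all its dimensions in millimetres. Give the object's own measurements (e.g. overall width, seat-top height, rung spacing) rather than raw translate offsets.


A straight staircase of 5 solid steps. Each step is 985 mm wide (x), 251 mm deep (y, the going) and 160 mm tall (the rise). The first step rests on the floor; each subsequent step sits one going further in +y and one rise higher in +z, directly behind and above the previous step with no overlap.


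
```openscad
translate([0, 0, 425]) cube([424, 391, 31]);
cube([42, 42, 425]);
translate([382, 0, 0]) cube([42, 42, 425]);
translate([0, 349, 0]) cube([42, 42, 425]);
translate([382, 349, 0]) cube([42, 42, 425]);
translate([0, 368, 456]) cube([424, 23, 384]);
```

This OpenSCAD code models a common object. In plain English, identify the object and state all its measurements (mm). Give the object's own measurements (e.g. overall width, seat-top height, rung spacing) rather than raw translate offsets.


A chair. The seat is a 424×391×31 mm slab with its top at z = 456 mm, on four 42×42 mm corner legs (flush with the seat edges, standing on z = 0). A flat backrest 23 mm thick, 384 mm tall, spans the full seat width and rises from the seat top along its +y edge, rear face flush with the rear of the seat.


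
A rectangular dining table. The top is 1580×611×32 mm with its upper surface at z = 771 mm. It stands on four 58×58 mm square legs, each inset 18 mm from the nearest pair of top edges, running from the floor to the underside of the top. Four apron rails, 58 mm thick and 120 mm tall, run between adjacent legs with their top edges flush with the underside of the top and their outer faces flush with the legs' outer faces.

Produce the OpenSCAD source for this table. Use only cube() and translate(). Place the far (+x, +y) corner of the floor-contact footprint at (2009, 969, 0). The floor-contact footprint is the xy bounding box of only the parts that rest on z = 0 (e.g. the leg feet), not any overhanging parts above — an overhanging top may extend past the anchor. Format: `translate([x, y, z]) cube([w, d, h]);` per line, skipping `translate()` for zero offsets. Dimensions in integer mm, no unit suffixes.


translate([447, 376, 739]) cube([1580, 611, 32]);
translate([465, 394, 0]) cube([58, 58, 739]);
translate([1951, 394, 0]) cube([58, 58, 739]);
translate([465, 911, 0]) cube([58, 58, 739]);
translate([1951, 911, 0]) cube([58, 58, 739]);
translate([523, 394, 619]) cube([1428, 58, 120]);
translate([523, 911, 619]) cube([1428, 58, 120]);
translate([465, 452, 619]) cube([58, 459, 120]);
translate([1951, 452, 619]) cube([58, 459, 120]);


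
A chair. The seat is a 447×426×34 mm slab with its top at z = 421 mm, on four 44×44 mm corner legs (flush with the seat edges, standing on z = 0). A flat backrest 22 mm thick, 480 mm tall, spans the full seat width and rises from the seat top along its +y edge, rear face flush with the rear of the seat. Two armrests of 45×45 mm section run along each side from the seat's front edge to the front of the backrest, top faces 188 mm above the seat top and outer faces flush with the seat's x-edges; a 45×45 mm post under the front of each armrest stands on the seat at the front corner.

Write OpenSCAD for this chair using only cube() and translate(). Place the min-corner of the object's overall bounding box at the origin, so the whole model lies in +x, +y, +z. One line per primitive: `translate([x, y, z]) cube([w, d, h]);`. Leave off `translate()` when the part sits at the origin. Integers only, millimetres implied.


translate([0, 0, 387]) cube([447, 426, 34]);
cube([44, 44, 387]);
translate([403, 0, 0]) cube([44, 44, 387]);
translate([0, 382, 0]) cube([44, 44, 387]);
translate([403, 382, 0]) cube([44, 44, 387]);
translate([0, 404, 421]) cube([447, 22, 480]);
translate([0, 0, 564]) cube([45, 404, 45]);
translate([402, 0, 564]) cube([45, 404, 45]);
translate([0, 0, 421]) cube([45, 45, 143]);
translate([402, 0, 421]) cube([45, 45, 143]);


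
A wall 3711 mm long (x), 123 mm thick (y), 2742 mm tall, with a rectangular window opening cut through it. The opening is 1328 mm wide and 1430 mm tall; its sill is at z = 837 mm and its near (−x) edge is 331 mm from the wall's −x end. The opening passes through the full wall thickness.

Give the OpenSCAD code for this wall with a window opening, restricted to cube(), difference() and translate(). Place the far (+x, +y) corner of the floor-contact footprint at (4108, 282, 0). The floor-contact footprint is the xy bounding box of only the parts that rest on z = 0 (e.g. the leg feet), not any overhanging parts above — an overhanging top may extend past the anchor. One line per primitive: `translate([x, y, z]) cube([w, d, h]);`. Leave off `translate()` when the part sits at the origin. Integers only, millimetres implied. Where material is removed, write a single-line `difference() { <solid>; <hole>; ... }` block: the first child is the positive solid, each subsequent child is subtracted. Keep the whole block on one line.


difference() { translate([397, 159, 0]) cube([3711, 123, 2742]); translate([728, 159, 837]) cube([1328, 123, 1430]); }


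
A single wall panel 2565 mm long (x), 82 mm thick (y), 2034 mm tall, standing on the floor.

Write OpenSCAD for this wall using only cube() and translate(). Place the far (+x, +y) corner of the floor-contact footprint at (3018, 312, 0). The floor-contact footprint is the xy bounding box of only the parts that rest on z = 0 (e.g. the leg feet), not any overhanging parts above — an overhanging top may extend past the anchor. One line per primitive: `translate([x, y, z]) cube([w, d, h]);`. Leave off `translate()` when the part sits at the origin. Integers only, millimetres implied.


translate([453, 230, 0]) cube([2565, 82, 2034]);


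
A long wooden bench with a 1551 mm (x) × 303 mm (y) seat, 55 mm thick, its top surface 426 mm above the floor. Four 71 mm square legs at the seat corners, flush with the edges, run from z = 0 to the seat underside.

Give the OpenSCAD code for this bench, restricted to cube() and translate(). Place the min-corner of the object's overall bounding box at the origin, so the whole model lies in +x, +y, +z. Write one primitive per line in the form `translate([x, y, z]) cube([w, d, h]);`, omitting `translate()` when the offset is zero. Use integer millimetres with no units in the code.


// leg_h = 426 − 55 = 371
translate([0, 0, 371]) cube([1551, 303, 55]);
cube([71, 71, 371]);
translate([0, 232, 0]) cube([71, 71, 371]);
translate([1480, 0, 0]) cube([71, 71, 371]);
translate([1480, 232, 0]) cube([71, 71, 371]);


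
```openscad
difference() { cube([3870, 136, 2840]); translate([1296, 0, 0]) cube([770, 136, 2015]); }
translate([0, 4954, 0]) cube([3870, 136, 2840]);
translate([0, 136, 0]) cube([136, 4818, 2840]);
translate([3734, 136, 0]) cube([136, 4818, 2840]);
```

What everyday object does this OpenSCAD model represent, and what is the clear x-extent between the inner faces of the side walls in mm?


A single room. The interior width is 3598 mm.

Four walls enclosing a rectangle with a door in the front wall — a room. Outside width 3870 minus two 136 mm walls gives 3598 mm.


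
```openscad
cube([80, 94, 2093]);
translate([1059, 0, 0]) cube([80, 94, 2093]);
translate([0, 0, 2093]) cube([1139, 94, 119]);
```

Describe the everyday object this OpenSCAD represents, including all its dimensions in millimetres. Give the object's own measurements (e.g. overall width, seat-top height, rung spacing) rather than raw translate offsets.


A door frame. The clear opening is 979 mm wide and 2093 mm high. Two 80 mm wide jambs, 94 mm deep, stand either side of the opening from the floor to the top of the opening. A 119 mm thick head sits across the top of both jambs, spanning the full outside width of the frame.


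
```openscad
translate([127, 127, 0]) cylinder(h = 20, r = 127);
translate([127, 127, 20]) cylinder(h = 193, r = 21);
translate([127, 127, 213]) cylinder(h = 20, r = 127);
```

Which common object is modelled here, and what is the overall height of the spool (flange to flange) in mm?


A spool. The overall height is 233 mm.

Three coaxial cylinders, large–small–large — a spool. Two 20 mm flanges and a 193 mm core give 20 + 193 + 20 = 233 mm.


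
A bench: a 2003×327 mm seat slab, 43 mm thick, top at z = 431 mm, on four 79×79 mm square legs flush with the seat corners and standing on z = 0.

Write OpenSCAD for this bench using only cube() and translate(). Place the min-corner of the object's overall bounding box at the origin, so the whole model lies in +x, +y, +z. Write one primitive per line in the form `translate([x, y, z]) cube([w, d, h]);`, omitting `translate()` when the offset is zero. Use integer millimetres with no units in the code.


translate([0, 0, 388]) cube([2003, 327, 43]);
cube([79, 79, 388]);
translate([0, 248, 0]) cube([79, 79, 388]);
translate([1924, 0, 0]) cube([79, 79, 388]);
translate([1924, 248, 0]) cube([79, 79, 388]);


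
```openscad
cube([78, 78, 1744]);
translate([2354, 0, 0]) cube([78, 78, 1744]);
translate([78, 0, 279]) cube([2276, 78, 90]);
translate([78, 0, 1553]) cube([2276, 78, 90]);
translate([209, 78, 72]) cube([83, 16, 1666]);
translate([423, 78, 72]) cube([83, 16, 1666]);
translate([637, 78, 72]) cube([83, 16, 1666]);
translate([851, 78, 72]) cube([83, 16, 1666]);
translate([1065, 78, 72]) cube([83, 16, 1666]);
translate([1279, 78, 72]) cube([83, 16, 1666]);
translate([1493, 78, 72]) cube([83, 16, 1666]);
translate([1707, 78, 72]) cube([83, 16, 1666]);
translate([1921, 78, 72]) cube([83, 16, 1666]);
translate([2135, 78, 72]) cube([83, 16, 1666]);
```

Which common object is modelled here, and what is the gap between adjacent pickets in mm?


A fence section. The picket gap is 131 mm.

Two posts, two rails, 10 pickets — a fence section. Span 2276 mm holds 10 pickets of 83 mm with 11 equal gaps: ⌊(2276 − 10·83) / 11⌋ = 131 mm.


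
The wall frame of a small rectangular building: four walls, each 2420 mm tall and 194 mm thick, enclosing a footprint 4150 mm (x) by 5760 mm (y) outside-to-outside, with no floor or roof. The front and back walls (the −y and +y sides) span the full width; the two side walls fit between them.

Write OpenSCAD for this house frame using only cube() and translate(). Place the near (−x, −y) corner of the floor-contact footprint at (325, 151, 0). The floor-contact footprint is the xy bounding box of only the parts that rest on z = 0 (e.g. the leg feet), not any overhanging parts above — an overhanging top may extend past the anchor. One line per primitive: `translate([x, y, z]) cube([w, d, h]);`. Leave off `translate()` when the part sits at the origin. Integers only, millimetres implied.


translate([325, 151, 0]) cube([4150, 194, 2420]);
translate([325, 5717, 0]) cube([4150, 194, 2420]);
translate([325, 345, 0]) cube([194, 5372, 2420]);
translate([4281, 345, 0]) cube([194, 5372, 2420]);


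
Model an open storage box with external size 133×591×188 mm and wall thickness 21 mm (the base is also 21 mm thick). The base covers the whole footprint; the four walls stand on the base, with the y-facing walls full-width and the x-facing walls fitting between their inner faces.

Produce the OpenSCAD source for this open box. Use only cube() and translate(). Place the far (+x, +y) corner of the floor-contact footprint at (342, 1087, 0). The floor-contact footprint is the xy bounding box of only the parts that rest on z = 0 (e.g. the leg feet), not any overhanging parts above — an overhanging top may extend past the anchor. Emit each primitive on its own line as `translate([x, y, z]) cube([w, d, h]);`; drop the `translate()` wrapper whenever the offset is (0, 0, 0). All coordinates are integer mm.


translate([209, 496, 0]) cube([133, 591, 21]);
translate([209, 496, 21]) cube([133, 21, 167]);
translate([209, 1066, 21]) cube([133, 21, 167]);
translate([209, 517, 21]) cube([21, 549, 167]);
translate([321, 517, 21]) cube([21, 549, 167]);


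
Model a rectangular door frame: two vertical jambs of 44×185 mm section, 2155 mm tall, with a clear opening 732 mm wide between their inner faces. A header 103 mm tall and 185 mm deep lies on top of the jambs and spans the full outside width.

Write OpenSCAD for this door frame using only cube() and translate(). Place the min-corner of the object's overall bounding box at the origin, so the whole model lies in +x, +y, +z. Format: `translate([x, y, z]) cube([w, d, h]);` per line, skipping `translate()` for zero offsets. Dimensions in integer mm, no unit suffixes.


cube([44, 185, 2155]);
translate([776, 0, 0]) cube([44, 185, 2155]);
translate([0, 0, 2155]) cube([820, 185, 103]);


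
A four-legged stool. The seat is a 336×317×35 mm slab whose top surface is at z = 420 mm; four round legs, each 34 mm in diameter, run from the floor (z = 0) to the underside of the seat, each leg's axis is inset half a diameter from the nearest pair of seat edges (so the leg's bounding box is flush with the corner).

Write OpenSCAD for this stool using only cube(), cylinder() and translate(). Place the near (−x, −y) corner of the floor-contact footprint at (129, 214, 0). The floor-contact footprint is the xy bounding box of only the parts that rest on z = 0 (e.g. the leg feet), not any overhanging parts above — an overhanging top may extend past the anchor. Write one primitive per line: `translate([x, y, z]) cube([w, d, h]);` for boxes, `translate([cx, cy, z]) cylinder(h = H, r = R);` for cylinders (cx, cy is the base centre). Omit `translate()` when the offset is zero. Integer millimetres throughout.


// leg_h = 420 - 35 = 385
translate([129, 214, 385]) cube([336, 317, 35]);
translate([146, 231, 0]) cylinder(h = 385, r = 17);
translate([448, 231, 0]) cylinder(h = 385, r = 17);
translate([146, 514, 0]) cylinder(h = 385, r = 17);
translate([448, 514, 0]) cylinder(h = 385, r = 17);


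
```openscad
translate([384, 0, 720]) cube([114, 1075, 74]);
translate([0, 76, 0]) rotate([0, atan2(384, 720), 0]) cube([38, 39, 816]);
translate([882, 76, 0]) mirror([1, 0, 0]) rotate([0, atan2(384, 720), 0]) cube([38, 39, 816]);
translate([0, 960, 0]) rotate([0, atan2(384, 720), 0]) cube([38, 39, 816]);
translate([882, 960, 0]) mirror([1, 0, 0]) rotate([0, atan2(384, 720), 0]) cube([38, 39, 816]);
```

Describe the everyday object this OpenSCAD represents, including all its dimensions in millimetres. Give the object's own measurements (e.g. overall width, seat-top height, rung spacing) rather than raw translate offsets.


A sawhorse. A 114×1075×74 mm beam (x, y, z) sits on two A-frame leg pairs. Each pair is two raked legs of 38×39 mm section (39 mm along y) splaying symmetrically in x. Each leg rises 720 mm vertically over 384 mm of horizontal reach and is 816 mm long along its own axis. Every leg's outer bottom edge rests on the floor and its outer top edge meets a bottom edge of the beam — the left legs (tilting toward +x) meet the beam's −x bottom edge, the right legs (their mirror images, tilting toward −x) meet its +x bottom edge — so the leg tops tuck under the beam, the beam's underside is 720 mm above the floor, and the feet are 882 mm apart outside-to-outside with the beam centred between them. The two leg pairs are set in 76 mm from either end of the beam.


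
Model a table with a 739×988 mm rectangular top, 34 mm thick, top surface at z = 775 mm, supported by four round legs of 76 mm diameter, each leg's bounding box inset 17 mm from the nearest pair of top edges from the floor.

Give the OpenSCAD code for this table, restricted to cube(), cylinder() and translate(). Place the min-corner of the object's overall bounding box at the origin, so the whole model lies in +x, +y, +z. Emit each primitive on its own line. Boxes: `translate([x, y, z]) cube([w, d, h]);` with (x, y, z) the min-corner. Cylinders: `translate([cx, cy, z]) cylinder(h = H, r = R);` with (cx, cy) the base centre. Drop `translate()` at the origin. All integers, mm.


translate([0, 0, 741]) cube([739, 988, 34]);
translate([55, 55, 0]) cylinder(h = 741, r = 38);
translate([684, 55, 0]) cylinder(h = 741, r = 38);
translate([55, 933, 0]) cylinder(h = 741, r = 38);
translate([684, 933, 0]) cylinder(h = 741, r = 38);


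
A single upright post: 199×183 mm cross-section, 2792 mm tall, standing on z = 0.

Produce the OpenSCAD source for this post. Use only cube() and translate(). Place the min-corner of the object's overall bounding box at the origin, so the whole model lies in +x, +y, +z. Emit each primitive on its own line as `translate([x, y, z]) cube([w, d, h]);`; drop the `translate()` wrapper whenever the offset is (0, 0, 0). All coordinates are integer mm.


cube([199, 183, 2792]);


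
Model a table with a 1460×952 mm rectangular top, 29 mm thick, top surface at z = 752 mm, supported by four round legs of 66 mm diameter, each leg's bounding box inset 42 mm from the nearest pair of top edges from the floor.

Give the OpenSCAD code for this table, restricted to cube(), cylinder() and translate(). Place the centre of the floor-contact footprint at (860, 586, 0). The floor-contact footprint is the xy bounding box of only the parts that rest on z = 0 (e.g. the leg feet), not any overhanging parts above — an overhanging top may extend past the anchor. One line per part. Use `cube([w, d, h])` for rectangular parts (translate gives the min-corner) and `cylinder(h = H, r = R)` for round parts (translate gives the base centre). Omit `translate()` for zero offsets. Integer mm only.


translate([130, 110, 723]) cube([1460, 952, 29]);
translate([205, 185, 0]) cylinder(h = 723, r = 33);
translate([1515, 185, 0]) cylinder(h = 723, r = 33);
translate([205, 987, 0]) cylinder(h = 723, r = 33);
translate([1515, 987, 0]) cylinder(h = 723, r = 33);
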